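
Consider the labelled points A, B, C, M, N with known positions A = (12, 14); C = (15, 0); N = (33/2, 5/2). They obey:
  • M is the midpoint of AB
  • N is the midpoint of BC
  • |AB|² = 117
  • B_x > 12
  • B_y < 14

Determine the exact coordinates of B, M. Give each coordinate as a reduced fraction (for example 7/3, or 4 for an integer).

B = (18, 5)
M = (15, 19/2)

1. B_x = 18  [B = 2·N−C = 2·(33/2, 5/2)−(15, 0)]
2. B_y = 5  [B = 2·N−C = 2·(33/2, 5/2)−(15, 0)]
   so B = (18, 5)
3. M_x = 15  [2·M = A+B = (12, 14)+(18, 5)]
4. M_y = 19/2  [2·M = A+B = (12, 14)+(18, 5)]
   so M = (15, 19/2)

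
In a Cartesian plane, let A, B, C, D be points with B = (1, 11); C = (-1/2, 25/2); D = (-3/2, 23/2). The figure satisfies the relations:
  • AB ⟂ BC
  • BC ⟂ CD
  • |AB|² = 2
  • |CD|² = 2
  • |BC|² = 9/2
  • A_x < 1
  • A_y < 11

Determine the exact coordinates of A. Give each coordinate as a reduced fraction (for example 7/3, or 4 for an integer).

A = (0, 10)

1. A_x = 0  [[AB ⟂ BC ⇒ 3/2x-3/2y+15=0] ∩ [|A−(1, 11)|²=2]]
2. A_y = 10  [[AB ⟂ BC ⇒ 3/2x-3/2y+15=0] ∩ [|A−(1, 11)|²=2]]
   so A = (0, 10)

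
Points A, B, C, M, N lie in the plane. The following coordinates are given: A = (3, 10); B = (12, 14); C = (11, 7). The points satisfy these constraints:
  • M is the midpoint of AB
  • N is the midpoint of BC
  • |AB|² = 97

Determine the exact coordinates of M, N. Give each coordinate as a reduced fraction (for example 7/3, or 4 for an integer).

1. M_x = 15/2  [2·M = A+B = (3, 10)+(12, 14)]
2. M_y = 12  [2·M = A+B = (3, 10)+(12, 14)]
   so M = (15/2, 12)
3. N_x = 23/2  [2·N = B+C = (12, 14)+(11, 7)]
4. N_y = 21/2  [2·N = B+C = (12, 14)+(11, 7)]
   so N = (23/2, 21/2)

M = (15/2, 12)
N = (23/2, 21/2)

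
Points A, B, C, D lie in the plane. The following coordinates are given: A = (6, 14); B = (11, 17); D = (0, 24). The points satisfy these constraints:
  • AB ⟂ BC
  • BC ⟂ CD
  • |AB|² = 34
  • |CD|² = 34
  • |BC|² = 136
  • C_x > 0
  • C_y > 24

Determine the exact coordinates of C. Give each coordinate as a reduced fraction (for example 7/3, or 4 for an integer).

1. C_x = 5  [[AB ⟂ BC ⇒ 5x+3y-106=0] ∩ [|C−(0, 24)|²=34]]
2. C_y = 27  [[AB ⟂ BC ⇒ 5x+3y-106=0] ∩ [|C−(0, 24)|²=34]]
   so C = (5, 27)

C = (5, 27)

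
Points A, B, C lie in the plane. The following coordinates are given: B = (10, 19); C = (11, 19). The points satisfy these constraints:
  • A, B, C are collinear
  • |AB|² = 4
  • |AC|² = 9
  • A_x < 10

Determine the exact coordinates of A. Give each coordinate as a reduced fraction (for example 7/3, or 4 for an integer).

1. A_x = 8  [[A, B, C are collinear ⇒ 1y-19=0] ∩ [|A−(10, 19)|²=4]]
2. A_y = 19  [[A, B, C are collinear ⇒ 1y-19=0] ∩ [|A−(10, 19)|²=4]]
   so A = (8, 19)

A = (8, 19)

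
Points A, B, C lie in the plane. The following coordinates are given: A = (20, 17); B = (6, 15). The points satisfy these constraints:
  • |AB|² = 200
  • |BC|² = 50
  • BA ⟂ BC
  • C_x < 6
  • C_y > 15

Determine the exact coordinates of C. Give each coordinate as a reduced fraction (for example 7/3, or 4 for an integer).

1. C_x = 5  [[BA ⟂ BC ⇒ 14x+2y-114=0] ∩ [|C−(6, 15)|²=50]]
2. C_y = 22  [[BA ⟂ BC ⇒ 14x+2y-114=0] ∩ [|C−(6, 15)|²=50]]
   so C = (5, 22)

C = (5, 22)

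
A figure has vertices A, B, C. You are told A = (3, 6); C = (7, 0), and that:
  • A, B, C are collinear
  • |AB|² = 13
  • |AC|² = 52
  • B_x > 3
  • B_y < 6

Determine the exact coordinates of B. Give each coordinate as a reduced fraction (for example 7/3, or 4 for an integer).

B = (5, 3)

1. B_x = 5  [[A, B, C are collinear ⇒ -6x-4y+42=0] ∩ [|B−(3, 6)|²=13]]
2. B_y = 3  [[A, B, C are collinear ⇒ -6x-4y+42=0] ∩ [|B−(3, 6)|²=13]]
   so B = (5, 3)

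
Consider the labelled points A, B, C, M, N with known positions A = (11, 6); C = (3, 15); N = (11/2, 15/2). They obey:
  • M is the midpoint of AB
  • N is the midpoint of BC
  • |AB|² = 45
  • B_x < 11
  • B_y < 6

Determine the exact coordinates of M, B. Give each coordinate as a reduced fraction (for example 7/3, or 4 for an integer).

1. B_x = 8  [B = 2·N−C = 2·(11/2, 15/2)−(3, 15)]
2. B_y = 0  [B = 2·N−C = 2·(11/2, 15/2)−(3, 15)]
   so B = (8, 0)
3. M_x = 19/2  [2·M = A+B = (11, 6)+(8, 0)]
4. M_y = 3  [2·M = A+B = (11, 6)+(8, 0)]
   so M = (19/2, 3)

M = (19/2, 3)
B = (8, 0)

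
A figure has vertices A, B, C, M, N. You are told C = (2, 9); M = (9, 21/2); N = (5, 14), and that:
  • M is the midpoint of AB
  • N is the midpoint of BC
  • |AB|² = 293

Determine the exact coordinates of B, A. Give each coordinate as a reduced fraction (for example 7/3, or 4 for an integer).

1. B_x = 8  [B = 2·N−C = 2·(5, 14)−(2, 9)]
2. B_y = 19  [B = 2·N−C = 2·(5, 14)−(2, 9)]
   so B = (8, 19)
3. A_x = 10  [A = 2·M−B = 2·(9, 21/2)−(8, 19)]
4. A_y = 2  [A = 2·M−B = 2·(9, 21/2)−(8, 19)]
   so A = (10, 2)

B = (8, 19)
A = (10, 2)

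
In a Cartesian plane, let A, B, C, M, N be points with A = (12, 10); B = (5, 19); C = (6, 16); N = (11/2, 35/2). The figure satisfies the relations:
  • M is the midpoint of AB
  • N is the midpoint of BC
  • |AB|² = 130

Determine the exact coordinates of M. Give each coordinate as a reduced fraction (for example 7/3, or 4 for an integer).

M = (17/2, 29/2)

1. M_x = 17/2  [2·M = A+B = (12, 10)+(5, 19)]
2. M_y = 29/2  [2·M = A+B = (12, 10)+(5, 19)]
   so M = (17/2, 29/2)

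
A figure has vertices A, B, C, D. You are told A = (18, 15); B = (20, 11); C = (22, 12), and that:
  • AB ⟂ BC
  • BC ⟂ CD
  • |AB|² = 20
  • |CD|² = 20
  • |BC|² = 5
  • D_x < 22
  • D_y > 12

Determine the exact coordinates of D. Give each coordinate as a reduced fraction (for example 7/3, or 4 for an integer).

D = (20, 16)

1. D_x = 20  [[BC ⟂ CD ⇒ 2x+1y-56=0] ∩ [|D−(22, 12)|²=20]]
2. D_y = 16  [[BC ⟂ CD ⇒ 2x+1y-56=0] ∩ [|D−(22, 12)|²=20]]
   so D = (20, 16)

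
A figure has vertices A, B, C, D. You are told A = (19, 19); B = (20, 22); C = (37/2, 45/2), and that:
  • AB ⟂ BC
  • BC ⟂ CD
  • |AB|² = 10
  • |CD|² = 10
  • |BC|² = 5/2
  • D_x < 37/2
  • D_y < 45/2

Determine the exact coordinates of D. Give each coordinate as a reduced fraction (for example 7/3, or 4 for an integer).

1. D_x = 35/2  [[BC ⟂ CD ⇒ -3/2x+1/2y+33/2=0] ∩ [|D−(37/2, 45/2)|²=10]]
2. D_y = 39/2  [[BC ⟂ CD ⇒ -3/2x+1/2y+33/2=0] ∩ [|D−(37/2, 45/2)|²=10]]
   so D = (35/2, 39/2)

D = (35/2, 39/2)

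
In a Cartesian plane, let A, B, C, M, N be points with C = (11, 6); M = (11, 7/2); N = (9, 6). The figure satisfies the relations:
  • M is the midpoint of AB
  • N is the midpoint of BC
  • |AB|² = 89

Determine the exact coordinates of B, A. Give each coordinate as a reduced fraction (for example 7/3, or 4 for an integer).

1. B_x = 7  [B = 2·N−C = 2·(9, 6)−(11, 6)]
2. B_y = 6  [B = 2·N−C = 2·(9, 6)−(11, 6)]
   so B = (7, 6)
3. A_x = 15  [A = 2·M−B = 2·(11, 7/2)−(7, 6)]
4. A_y = 1  [A = 2·M−B = 2·(11, 7/2)−(7, 6)]
   so A = (15, 1)

B = (7, 6)
A = (15, 1)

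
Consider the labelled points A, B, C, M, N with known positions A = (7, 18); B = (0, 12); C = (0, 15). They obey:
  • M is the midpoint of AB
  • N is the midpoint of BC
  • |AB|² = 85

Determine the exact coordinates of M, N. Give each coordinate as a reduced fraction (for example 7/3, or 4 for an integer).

1. M_x = 7/2  [2·M = A+B = (7, 18)+(0, 12)]
2. M_y = 15  [2·M = A+B = (7, 18)+(0, 12)]
   so M = (7/2, 15)
3. N_x = 0  [2·N = B+C = (0, 12)+(0, 15)]
4. N_y = 27/2  [2·N = B+C = (0, 12)+(0, 15)]
   so N = (0, 27/2)

M = (7/2, 15)
N = (0, 27/2)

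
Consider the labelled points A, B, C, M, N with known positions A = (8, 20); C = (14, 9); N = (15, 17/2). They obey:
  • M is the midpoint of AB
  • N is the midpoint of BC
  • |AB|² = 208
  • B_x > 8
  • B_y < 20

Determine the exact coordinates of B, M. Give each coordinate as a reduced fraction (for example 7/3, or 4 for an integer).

B = (16, 8)
M = (12, 14)

1. B_x = 16  [B = 2·N−C = 2·(15, 17/2)−(14, 9)]
2. B_y = 8  [B = 2·N−C = 2·(15, 17/2)−(14, 9)]
   so B = (16, 8)
3. M_x = 12  [2·M = A+B = (8, 20)+(16, 8)]
4. M_y = 14  [2·M = A+B = (8, 20)+(16, 8)]
   so M = (12, 14)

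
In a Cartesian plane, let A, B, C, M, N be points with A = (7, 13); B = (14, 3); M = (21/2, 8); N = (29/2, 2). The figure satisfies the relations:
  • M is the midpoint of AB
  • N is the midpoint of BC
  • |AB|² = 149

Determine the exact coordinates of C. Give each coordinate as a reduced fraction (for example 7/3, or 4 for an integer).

C = (15, 1)

1. C_x = 15  [C = 2·N−B = 2·(29/2, 2)−(14, 3)]
2. C_y = 1  [C = 2·N−B = 2·(29/2, 2)−(14, 3)]
   so C = (15, 1)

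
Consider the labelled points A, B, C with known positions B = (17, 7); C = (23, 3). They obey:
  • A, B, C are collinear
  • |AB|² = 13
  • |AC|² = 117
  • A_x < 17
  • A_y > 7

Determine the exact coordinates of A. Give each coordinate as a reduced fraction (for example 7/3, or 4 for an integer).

A = (14, 9)

1. A_x = 14  [[A, B, C are collinear ⇒ 4x+6y-110=0] ∩ [|A−(17, 7)|²=13]]
2. A_y = 9  [[A, B, C are collinear ⇒ 4x+6y-110=0] ∩ [|A−(17, 7)|²=13]]
   so A = (14, 9)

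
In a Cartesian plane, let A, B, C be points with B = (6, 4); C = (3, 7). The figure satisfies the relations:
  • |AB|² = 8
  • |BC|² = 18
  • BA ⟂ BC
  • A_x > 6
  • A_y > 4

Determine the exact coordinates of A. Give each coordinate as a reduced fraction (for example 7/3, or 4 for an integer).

A = (8, 6)

1. A_x = 8  [[BA ⟂ BC ⇒ -3x+3y+6=0] ∩ [|A−(6, 4)|²=8]]
2. A_y = 6  [[BA ⟂ BC ⇒ -3x+3y+6=0] ∩ [|A−(6, 4)|²=8]]
   so A = (8, 6)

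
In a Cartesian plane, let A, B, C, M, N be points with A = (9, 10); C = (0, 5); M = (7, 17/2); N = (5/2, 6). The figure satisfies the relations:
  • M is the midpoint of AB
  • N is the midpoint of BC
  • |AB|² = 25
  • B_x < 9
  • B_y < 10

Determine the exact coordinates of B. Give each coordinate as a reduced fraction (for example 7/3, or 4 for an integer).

1. B_x = 5  [B = 2·M−A = 2·(7, 17/2)−(9, 10)]
2. B_y = 7  [B = 2·M−A = 2·(7, 17/2)−(9, 10)]
   so B = (5, 7)

B = (5, 7)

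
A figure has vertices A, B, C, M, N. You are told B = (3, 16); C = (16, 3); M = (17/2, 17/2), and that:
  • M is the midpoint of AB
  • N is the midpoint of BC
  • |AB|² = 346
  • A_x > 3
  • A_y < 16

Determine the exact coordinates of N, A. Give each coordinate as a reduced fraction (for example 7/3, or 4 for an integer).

N = (19/2, 19/2)
A = (14, 1)

1. A_x = 14  [A = 2·M−B = 2·(17/2, 17/2)−(3, 16)]
2. A_y = 1  [A = 2·M−B = 2·(17/2, 17/2)−(3, 16)]
   so A = (14, 1)
3. N_x = 19/2  [2·N = B+C = (3, 16)+(16, 3)]
4. N_y = 19/2  [2·N = B+C = (3, 16)+(16, 3)]
   so N = (19/2, 19/2)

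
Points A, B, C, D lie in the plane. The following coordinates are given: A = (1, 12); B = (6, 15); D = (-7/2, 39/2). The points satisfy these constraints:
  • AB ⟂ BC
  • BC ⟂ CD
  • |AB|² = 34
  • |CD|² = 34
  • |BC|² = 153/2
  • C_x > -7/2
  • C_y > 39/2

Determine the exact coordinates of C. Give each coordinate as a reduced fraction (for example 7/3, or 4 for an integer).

C = (3/2, 45/2)

1. C_x = 3/2  [[AB ⟂ BC ⇒ 5x+3y-75=0] ∩ [|C−(-7/2, 39/2)|²=34]]
2. C_y = 45/2  [[AB ⟂ BC ⇒ 5x+3y-75=0] ∩ [|C−(-7/2, 39/2)|²=34]]
   so C = (3/2, 45/2)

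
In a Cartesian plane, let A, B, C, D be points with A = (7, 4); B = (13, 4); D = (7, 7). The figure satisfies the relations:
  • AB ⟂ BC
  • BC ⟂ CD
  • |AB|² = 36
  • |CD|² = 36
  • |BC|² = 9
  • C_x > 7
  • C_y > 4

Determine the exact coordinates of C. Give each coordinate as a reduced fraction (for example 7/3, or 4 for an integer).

C = (13, 7)

1. C_x = 13  [[AB ⟂ BC ⇒ 6x-78=0] ∩ [|C−(7, 7)|²=36]]
2. C_y = 7  [[AB ⟂ BC ⇒ 6x-78=0] ∩ [|C−(7, 7)|²=36]]
   so C = (13, 7)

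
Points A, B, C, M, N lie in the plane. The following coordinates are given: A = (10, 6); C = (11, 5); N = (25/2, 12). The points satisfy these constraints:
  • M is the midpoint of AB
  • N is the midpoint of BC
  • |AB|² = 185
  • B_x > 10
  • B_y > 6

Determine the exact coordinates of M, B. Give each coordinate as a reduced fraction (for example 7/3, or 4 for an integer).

M = (12, 25/2)
B = (14, 19)

1. B_x = 14  [B = 2·N−C = 2·(25/2, 12)−(11, 5)]
2. B_y = 19  [B = 2·N−C = 2·(25/2, 12)−(11, 5)]
   so B = (14, 19)
3. M_x = 12  [2·M = A+B = (10, 6)+(14, 19)]
4. M_y = 25/2  [2·M = A+B = (10, 6)+(14, 19)]
   so M = (12, 25/2)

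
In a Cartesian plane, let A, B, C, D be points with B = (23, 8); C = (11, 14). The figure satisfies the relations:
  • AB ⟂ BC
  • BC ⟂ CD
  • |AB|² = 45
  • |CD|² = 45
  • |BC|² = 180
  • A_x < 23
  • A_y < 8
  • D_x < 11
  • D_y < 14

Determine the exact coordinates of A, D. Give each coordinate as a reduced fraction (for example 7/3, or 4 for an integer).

1. A_x = 20  [[AB ⟂ BC ⇒ 12x-6y-228=0] ∩ [|A−(23, 8)|²=45]]
2. A_y = 2  [[AB ⟂ BC ⇒ 12x-6y-228=0] ∩ [|A−(23, 8)|²=45]]
   so A = (20, 2)
3. D_x = 8  [[BC ⟂ CD ⇒ -12x+6y+48=0] ∩ [|D−(11, 14)|²=45]]
4. D_y = 8  [[BC ⟂ CD ⇒ -12x+6y+48=0] ∩ [|D−(11, 14)|²=45]]
   so D = (8, 8)

A = (20, 2)
D = (8, 8)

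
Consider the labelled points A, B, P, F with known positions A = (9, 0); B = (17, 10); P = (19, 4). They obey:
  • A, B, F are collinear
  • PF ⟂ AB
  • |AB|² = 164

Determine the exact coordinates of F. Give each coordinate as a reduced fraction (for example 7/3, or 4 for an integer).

F = (609/41, 300/41)

1. F_x = 609/41  [[A, B, F are collinear ⇒ -10x+8y+90=0] ∩ [PF ⟂ AB ⇒ 8x+10y-192=0]]
2. F_y = 300/41  [[A, B, F are collinear ⇒ -10x+8y+90=0] ∩ [PF ⟂ AB ⇒ 8x+10y-192=0]]
   so F = (609/41, 300/41)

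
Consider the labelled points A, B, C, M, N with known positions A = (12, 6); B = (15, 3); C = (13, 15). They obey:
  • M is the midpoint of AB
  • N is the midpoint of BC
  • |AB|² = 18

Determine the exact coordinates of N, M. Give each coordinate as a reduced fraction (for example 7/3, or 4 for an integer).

1. M_x = 27/2  [2·M = A+B = (12, 6)+(15, 3)]
2. M_y = 9/2  [2·M = A+B = (12, 6)+(15, 3)]
   so M = (27/2, 9/2)
3. N_x = 14  [2·N = B+C = (15, 3)+(13, 15)]
4. N_y = 9  [2·N = B+C = (15, 3)+(13, 15)]
   so N = (14, 9)

N = (14, 9)
M = (27/2, 9/2)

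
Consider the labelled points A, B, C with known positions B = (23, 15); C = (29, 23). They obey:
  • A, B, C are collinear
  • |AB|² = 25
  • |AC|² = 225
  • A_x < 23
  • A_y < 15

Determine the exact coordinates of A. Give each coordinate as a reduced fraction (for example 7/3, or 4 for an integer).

A = (20, 11)

1. A_x = 20  [[A, B, C are collinear ⇒ -8x+6y+94=0] ∩ [|A−(23, 15)|²=25]]
2. A_y = 11  [[A, B, C are collinear ⇒ -8x+6y+94=0] ∩ [|A−(23, 15)|²=25]]
   so A = (20, 11)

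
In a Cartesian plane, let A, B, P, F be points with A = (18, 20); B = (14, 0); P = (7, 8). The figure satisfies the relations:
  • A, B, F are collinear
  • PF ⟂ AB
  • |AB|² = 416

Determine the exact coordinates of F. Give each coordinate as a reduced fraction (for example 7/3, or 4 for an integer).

1. F_x = 397/26  [[A, B, F are collinear ⇒ 20x-4y-280=0] ∩ [PF ⟂ AB ⇒ -4x-20y+188=0]]
2. F_y = 165/26  [[A, B, F are collinear ⇒ 20x-4y-280=0] ∩ [PF ⟂ AB ⇒ -4x-20y+188=0]]
   so F = (397/26, 165/26)

F = (397/26, 165/26)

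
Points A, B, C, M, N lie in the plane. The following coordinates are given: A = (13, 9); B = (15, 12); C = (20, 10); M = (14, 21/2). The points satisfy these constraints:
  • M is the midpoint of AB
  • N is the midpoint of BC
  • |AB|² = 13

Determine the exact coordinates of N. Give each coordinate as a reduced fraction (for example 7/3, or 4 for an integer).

N = (35/2, 11)

1. N_x = 35/2  [2·N = B+C = (15, 12)+(20, 10)]
2. N_y = 11  [2·N = B+C = (15, 12)+(20, 10)]
   so N = (35/2, 11)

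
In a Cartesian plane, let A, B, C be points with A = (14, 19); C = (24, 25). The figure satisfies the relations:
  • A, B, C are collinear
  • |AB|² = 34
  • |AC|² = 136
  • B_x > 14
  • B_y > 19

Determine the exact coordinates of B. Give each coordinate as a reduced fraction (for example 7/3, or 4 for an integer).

B = (19, 22)

1. B_x = 19  [[A, B, C are collinear ⇒ 6x-10y+106=0] ∩ [|B−(14, 19)|²=34]]
2. B_y = 22  [[A, B, C are collinear ⇒ 6x-10y+106=0] ∩ [|B−(14, 19)|²=34]]
   so B = (19, 22)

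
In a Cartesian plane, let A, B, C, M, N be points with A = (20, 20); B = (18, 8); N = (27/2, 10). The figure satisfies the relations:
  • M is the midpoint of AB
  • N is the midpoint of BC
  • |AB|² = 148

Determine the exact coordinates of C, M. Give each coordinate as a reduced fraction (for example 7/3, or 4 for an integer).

1. M_x = 19  [2·M = A+B = (20, 20)+(18, 8)]
2. M_y = 14  [2·M = A+B = (20, 20)+(18, 8)]
   so M = (19, 14)
3. C_x = 9  [C = 2·N−B = 2·(27/2, 10)−(18, 8)]
4. C_y = 12  [C = 2·N−B = 2·(27/2, 10)−(18, 8)]
   so C = (9, 12)

C = (9, 12)
M = (19, 14)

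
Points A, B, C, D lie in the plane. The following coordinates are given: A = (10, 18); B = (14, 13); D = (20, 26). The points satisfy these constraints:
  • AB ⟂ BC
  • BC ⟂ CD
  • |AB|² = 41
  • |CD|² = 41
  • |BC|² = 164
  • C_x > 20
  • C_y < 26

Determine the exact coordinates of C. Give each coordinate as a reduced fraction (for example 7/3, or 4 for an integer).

C = (24, 21)

1. C_x = 24  [[AB ⟂ BC ⇒ 4x-5y+9=0] ∩ [|C−(20, 26)|²=41]]
2. C_y = 21  [[AB ⟂ BC ⇒ 4x-5y+9=0] ∩ [|C−(20, 26)|²=41]]
   so C = (24, 21)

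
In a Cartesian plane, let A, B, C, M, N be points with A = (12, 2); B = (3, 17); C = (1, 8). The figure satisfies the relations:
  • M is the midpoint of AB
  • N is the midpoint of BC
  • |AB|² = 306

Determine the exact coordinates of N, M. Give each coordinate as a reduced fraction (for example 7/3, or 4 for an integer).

1. M_x = 15/2  [2·M = A+B = (12, 2)+(3, 17)]
2. M_y = 19/2  [2·M = A+B = (12, 2)+(3, 17)]
   so M = (15/2, 19/2)
3. N_x = 2  [2·N = B+C = (3, 17)+(1, 8)]
4. N_y = 25/2  [2·N = B+C = (3, 17)+(1, 8)]
   so N = (2, 25/2)

N = (2, 25/2)
M = (15/2, 19/2)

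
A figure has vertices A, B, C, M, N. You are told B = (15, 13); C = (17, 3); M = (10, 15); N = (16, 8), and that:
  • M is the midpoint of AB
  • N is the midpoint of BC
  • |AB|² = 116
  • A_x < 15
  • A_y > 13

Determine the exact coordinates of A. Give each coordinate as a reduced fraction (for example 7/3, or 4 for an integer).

1. A_x = 5  [A = 2·M−B = 2·(10, 15)−(15, 13)]
2. A_y = 17  [A = 2·M−B = 2·(10, 15)−(15, 13)]
   so A = (5, 17)

A = (5, 17)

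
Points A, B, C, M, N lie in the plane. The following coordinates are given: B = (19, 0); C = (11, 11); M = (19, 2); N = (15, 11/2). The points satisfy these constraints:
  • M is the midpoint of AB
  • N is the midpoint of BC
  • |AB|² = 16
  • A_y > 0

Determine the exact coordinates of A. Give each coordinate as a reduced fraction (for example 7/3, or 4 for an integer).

A = (19, 4)

1. A_x = 19  [A = 2·M−B = 2·(19, 2)−(19, 0)]
2. A_y = 4  [A = 2·M−B = 2·(19, 2)−(19, 0)]
   so A = (19, 4)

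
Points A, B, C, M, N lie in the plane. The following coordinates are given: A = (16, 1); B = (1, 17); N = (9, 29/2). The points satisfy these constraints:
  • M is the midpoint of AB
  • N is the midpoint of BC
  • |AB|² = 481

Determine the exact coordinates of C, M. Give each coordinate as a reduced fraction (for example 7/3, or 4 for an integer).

1. M_x = 17/2  [2·M = A+B = (16, 1)+(1, 17)]
2. M_y = 9  [2·M = A+B = (16, 1)+(1, 17)]
   so M = (17/2, 9)
3. C_x = 17  [C = 2·N−B = 2·(9, 29/2)−(1, 17)]
4. C_y = 12  [C = 2·N−B = 2·(9, 29/2)−(1, 17)]
   so C = (17, 12)

C = (17, 12)
M = (17/2, 9)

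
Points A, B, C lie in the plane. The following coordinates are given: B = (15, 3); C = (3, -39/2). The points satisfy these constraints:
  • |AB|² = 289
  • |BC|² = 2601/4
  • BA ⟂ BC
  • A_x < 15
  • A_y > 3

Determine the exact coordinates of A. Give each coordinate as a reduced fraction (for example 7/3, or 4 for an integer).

1. A_x = 0  [[BA ⟂ BC ⇒ -12x-45/2y+495/2=0] ∩ [|A−(15, 3)|²=289]]
2. A_y = 11  [[BA ⟂ BC ⇒ -12x-45/2y+495/2=0] ∩ [|A−(15, 3)|²=289]]
   so A = (0, 11)

A = (0, 11)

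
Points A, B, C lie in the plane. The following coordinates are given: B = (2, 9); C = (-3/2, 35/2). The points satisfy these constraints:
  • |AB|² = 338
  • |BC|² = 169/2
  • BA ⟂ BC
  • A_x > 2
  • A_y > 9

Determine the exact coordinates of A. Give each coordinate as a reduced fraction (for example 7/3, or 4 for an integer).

1. A_x = 19  [[BA ⟂ BC ⇒ -7/2x+17/2y-139/2=0] ∩ [|A−(2, 9)|²=338]]
2. A_y = 16  [[BA ⟂ BC ⇒ -7/2x+17/2y-139/2=0] ∩ [|A−(2, 9)|²=338]]
   so A = (19, 16)

A = (19, 16)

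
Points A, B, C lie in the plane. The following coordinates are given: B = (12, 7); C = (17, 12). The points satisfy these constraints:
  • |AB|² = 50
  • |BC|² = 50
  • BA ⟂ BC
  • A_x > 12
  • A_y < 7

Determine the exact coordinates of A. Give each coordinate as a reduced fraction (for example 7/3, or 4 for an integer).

A = (17, 2)

1. A_x = 17  [[BA ⟂ BC ⇒ 5x+5y-95=0] ∩ [|A−(12, 7)|²=50]]
2. A_y = 2  [[BA ⟂ BC ⇒ 5x+5y-95=0] ∩ [|A−(12, 7)|²=50]]
   so A = (17, 2)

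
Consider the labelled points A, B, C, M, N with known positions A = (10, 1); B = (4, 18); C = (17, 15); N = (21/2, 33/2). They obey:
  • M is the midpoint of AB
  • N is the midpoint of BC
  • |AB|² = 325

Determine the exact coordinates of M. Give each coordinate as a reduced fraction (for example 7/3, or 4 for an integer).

1. M_x = 7  [2·M = A+B = (10, 1)+(4, 18)]
2. M_y = 19/2  [2·M = A+B = (10, 1)+(4, 18)]
   so M = (7, 19/2)

M = (7, 19/2)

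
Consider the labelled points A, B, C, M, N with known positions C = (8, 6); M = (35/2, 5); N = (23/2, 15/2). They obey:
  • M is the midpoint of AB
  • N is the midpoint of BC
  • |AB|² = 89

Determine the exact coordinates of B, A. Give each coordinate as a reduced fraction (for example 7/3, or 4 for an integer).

B = (15, 9)
A = (20, 1)

1. B_x = 15  [B = 2·N−C = 2·(23/2, 15/2)−(8, 6)]
2. B_y = 9  [B = 2·N−C = 2·(23/2, 15/2)−(8, 6)]
   so B = (15, 9)
3. A_x = 20  [A = 2·M−B = 2·(35/2, 5)−(15, 9)]
4. A_y = 1  [A = 2·M−B = 2·(35/2, 5)−(15, 9)]
   so A = (20, 1)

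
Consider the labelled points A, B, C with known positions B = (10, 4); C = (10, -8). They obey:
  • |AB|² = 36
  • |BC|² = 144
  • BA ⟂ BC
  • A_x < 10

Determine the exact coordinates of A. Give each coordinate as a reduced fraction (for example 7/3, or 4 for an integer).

A = (4, 4)

1. A_x = 4  [[BA ⟂ BC ⇒ -12y+48=0] ∩ [|A−(10, 4)|²=36]]
2. A_y = 4  [[BA ⟂ BC ⇒ -12y+48=0] ∩ [|A−(10, 4)|²=36]]
   so A = (4, 4)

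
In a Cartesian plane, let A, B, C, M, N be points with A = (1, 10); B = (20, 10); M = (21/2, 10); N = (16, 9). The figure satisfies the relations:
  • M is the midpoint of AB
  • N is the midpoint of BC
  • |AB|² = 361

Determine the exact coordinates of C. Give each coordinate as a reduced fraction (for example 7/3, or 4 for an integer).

1. C_x = 12  [C = 2·N−B = 2·(16, 9)−(20, 10)]
2. C_y = 8  [C = 2·N−B = 2·(16, 9)−(20, 10)]
   so C = (12, 8)

C = (12, 8)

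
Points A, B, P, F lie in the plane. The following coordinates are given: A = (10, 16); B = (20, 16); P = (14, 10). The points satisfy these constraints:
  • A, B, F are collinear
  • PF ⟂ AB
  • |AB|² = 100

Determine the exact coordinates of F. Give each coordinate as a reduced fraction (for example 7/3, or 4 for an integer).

1. F_x = 14  [[A, B, F are collinear ⇒ 10y-160=0] ∩ [PF ⟂ AB ⇒ 10x-140=0]]
2. F_y = 16  [[A, B, F are collinear ⇒ 10y-160=0] ∩ [PF ⟂ AB ⇒ 10x-140=0]]
   so F = (14, 16)

F = (14, 16)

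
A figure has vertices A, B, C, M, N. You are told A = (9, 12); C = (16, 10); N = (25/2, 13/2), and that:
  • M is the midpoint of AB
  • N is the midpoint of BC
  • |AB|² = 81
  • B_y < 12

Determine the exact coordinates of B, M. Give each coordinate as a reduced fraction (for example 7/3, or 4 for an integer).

1. B_x = 9  [B = 2·N−C = 2·(25/2, 13/2)−(16, 10)]
2. B_y = 3  [B = 2·N−C = 2·(25/2, 13/2)−(16, 10)]
   so B = (9, 3)
3. M_x = 9  [2·M = A+B = (9, 12)+(9, 3)]
4. M_y = 15/2  [2·M = A+B = (9, 12)+(9, 3)]
   so M = (9, 15/2)

B = (9, 3)
M = (9, 15/2)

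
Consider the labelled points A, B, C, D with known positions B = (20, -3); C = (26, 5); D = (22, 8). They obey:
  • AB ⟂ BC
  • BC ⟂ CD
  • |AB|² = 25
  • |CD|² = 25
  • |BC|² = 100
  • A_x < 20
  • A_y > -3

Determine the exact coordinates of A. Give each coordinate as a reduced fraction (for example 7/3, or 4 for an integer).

A = (16, 0)

1. A_x = 16  [[AB ⟂ BC ⇒ -6x-8y+96=0] ∩ [|A−(20, -3)|²=25]]
2. A_y = 0  [[AB ⟂ BC ⇒ -6x-8y+96=0] ∩ [|A−(20, -3)|²=25]]
   so A = (16, 0)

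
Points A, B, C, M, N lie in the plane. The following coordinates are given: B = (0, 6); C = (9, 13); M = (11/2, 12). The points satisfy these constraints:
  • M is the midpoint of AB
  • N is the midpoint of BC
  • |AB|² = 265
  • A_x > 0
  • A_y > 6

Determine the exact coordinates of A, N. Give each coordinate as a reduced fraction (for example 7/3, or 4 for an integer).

1. A_x = 11  [A = 2·M−B = 2·(11/2, 12)−(0, 6)]
2. A_y = 18  [A = 2·M−B = 2·(11/2, 12)−(0, 6)]
   so A = (11, 18)
3. N_x = 9/2  [2·N = B+C = (0, 6)+(9, 13)]
4. N_y = 19/2  [2·N = B+C = (0, 6)+(9, 13)]
   so N = (9/2, 19/2)

A = (11, 18)
N = (9/2, 19/2)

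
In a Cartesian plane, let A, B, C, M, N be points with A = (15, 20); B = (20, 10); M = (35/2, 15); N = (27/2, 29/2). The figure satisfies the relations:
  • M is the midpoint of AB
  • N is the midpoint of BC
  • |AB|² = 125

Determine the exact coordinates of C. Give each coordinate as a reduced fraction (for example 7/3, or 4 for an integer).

C = (7, 19)

1. C_x = 7  [C = 2·N−B = 2·(27/2, 29/2)−(20, 10)]
2. C_y = 19  [C = 2·N−B = 2·(27/2, 29/2)−(20, 10)]
   so C = (7, 19)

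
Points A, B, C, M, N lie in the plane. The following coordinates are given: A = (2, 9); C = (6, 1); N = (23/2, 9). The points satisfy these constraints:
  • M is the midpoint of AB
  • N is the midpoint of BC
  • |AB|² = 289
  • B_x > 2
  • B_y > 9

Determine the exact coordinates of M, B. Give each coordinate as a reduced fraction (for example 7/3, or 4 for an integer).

M = (19/2, 13)
B = (17, 17)

1. B_x = 17  [B = 2·N−C = 2·(23/2, 9)−(6, 1)]
2. B_y = 17  [B = 2·N−C = 2·(23/2, 9)−(6, 1)]
   so B = (17, 17)
3. M_x = 19/2  [2·M = A+B = (2, 9)+(17, 17)]
4. M_y = 13  [2·M = A+B = (2, 9)+(17, 17)]
   so M = (19/2, 13)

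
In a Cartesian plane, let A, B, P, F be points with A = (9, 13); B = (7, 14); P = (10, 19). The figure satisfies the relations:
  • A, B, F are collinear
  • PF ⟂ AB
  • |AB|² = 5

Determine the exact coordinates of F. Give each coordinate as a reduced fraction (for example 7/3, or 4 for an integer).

1. F_x = 37/5  [[A, B, F are collinear ⇒ -1x-2y+35=0] ∩ [PF ⟂ AB ⇒ -2x+1y+1=0]]
2. F_y = 69/5  [[A, B, F are collinear ⇒ -1x-2y+35=0] ∩ [PF ⟂ AB ⇒ -2x+1y+1=0]]
   so F = (37/5, 69/5)

F = (37/5, 69/5)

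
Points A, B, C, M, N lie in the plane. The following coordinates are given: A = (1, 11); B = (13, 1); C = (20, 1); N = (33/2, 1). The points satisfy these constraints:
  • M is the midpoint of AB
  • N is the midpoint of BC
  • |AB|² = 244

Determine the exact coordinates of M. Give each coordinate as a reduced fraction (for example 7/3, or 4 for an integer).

1. M_x = 7  [2·M = A+B = (1, 11)+(13, 1)]
2. M_y = 6  [2·M = A+B = (1, 11)+(13, 1)]
   so M = (7, 6)

M = (7, 6)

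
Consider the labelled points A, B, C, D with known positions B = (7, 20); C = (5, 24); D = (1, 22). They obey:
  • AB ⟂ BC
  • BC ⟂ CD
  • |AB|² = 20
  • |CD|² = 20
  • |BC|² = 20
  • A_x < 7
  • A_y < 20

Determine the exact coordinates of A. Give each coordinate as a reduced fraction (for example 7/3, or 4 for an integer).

A = (3, 18)

1. A_x = 3  [[AB ⟂ BC ⇒ 2x-4y+66=0] ∩ [|A−(7, 20)|²=20]]
2. A_y = 18  [[AB ⟂ BC ⇒ 2x-4y+66=0] ∩ [|A−(7, 20)|²=20]]
   so A = (3, 18)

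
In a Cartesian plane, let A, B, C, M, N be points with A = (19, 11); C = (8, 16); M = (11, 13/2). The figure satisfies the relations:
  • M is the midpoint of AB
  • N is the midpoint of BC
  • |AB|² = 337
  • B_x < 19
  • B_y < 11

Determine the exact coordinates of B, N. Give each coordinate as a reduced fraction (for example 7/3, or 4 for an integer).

1. B_x = 3  [B = 2·M−A = 2·(11, 13/2)−(19, 11)]
2. B_y = 2  [B = 2·M−A = 2·(11, 13/2)−(19, 11)]
   so B = (3, 2)
3. N_x = 11/2  [2·N = B+C = (3, 2)+(8, 16)]
4. N_y = 9  [2·N = B+C = (3, 2)+(8, 16)]
   so N = (11/2, 9)

B = (3, 2)
N = (11/2, 9)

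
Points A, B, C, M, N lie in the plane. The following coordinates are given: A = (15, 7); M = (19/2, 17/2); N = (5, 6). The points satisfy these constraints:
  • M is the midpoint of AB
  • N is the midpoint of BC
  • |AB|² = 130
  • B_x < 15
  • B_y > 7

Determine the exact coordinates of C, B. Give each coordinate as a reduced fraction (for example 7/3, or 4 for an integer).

C = (6, 2)
B = (4, 10)

1. B_x = 4  [B = 2·M−A = 2·(19/2, 17/2)−(15, 7)]
2. B_y = 10  [B = 2·M−A = 2·(19/2, 17/2)−(15, 7)]
   so B = (4, 10)
3. C_x = 6  [C = 2·N−B = 2·(5, 6)−(4, 10)]
4. C_y = 2  [C = 2·N−B = 2·(5, 6)−(4, 10)]
   so C = (6, 2)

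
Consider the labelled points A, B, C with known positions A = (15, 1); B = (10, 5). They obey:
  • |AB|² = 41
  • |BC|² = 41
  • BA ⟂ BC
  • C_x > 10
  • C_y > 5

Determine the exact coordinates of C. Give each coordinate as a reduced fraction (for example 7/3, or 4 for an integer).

C = (14, 10)

1. C_x = 14  [[BA ⟂ BC ⇒ 5x-4y-30=0] ∩ [|C−(10, 5)|²=41]]
2. C_y = 10  [[BA ⟂ BC ⇒ 5x-4y-30=0] ∩ [|C−(10, 5)|²=41]]
   so C = (14, 10)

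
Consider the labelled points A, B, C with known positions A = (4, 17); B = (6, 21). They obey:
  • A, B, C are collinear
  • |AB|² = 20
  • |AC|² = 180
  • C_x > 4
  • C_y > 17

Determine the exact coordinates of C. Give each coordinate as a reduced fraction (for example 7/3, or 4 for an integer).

C = (10, 29)

1. C_x = 10  [[A, B, C are collinear ⇒ -4x+2y-18=0] ∩ [|C−(4, 17)|²=180]]
2. C_y = 29  [[A, B, C are collinear ⇒ -4x+2y-18=0] ∩ [|C−(4, 17)|²=180]]
   so C = (10, 29)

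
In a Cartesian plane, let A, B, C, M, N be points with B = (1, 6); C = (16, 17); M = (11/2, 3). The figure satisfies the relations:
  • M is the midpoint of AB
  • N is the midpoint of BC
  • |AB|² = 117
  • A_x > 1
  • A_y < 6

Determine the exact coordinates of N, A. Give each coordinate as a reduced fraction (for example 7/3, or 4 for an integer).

1. A_x = 10  [A = 2·M−B = 2·(11/2, 3)−(1, 6)]
2. A_y = 0  [A = 2·M−B = 2·(11/2, 3)−(1, 6)]
   so A = (10, 0)
3. N_x = 17/2  [2·N = B+C = (1, 6)+(16, 17)]
4. N_y = 23/2  [2·N = B+C = (1, 6)+(16, 17)]
   so N = (17/2, 23/2)

N = (17/2, 23/2)
A = (10, 0)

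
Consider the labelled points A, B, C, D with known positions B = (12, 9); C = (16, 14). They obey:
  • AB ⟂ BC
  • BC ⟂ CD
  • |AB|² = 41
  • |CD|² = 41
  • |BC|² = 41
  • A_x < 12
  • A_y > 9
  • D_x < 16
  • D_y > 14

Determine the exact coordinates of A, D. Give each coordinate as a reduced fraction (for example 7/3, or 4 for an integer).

1. A_x = 7  [[AB ⟂ BC ⇒ -4x-5y+93=0] ∩ [|A−(12, 9)|²=41]]
2. A_y = 13  [[AB ⟂ BC ⇒ -4x-5y+93=0] ∩ [|A−(12, 9)|²=41]]
   so A = (7, 13)
3. D_x = 11  [[BC ⟂ CD ⇒ 4x+5y-134=0] ∩ [|D−(16, 14)|²=41]]
4. D_y = 18  [[BC ⟂ CD ⇒ 4x+5y-134=0] ∩ [|D−(16, 14)|²=41]]
   so D = (11, 18)

A = (7, 13)
D = (11, 18)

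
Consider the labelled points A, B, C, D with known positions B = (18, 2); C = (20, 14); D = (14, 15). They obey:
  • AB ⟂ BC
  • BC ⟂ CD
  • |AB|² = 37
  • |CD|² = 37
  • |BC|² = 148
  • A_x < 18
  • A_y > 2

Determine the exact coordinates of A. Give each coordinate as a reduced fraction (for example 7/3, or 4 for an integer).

1. A_x = 12  [[AB ⟂ BC ⇒ -2x-12y+60=0] ∩ [|A−(18, 2)|²=37]]
2. A_y = 3  [[AB ⟂ BC ⇒ -2x-12y+60=0] ∩ [|A−(18, 2)|²=37]]
   so A = (12, 3)

A = (12, 3)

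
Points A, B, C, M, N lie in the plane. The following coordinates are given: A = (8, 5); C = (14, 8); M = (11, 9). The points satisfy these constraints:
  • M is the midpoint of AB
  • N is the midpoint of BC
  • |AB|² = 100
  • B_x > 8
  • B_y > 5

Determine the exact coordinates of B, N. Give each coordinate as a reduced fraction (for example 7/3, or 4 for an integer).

B = (14, 13)
N = (14, 21/2)

1. B_x = 14  [B = 2·M−A = 2·(11, 9)−(8, 5)]
2. B_y = 13  [B = 2·M−A = 2·(11, 9)−(8, 5)]
   so B = (14, 13)
3. N_x = 14  [2·N = B+C = (14, 13)+(14, 8)]
4. N_y = 21/2  [2·N = B+C = (14, 13)+(14, 8)]
   so N = (14, 21/2)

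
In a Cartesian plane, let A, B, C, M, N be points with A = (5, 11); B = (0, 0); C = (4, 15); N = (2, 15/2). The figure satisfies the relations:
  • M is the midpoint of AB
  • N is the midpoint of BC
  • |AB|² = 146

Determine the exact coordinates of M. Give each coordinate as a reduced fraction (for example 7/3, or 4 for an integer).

1. M_x = 5/2  [2·M = A+B = (5, 11)+(0, 0)]
2. M_y = 11/2  [2·M = A+B = (5, 11)+(0, 0)]
   so M = (5/2, 11/2)

M = (5/2, 11/2)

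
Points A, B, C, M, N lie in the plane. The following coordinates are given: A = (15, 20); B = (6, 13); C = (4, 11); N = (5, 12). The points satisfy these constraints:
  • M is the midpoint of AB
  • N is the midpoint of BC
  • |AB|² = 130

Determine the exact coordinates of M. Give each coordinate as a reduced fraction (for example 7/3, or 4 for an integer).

1. M_x = 21/2  [2·M = A+B = (15, 20)+(6, 13)]
2. M_y = 33/2  [2·M = A+B = (15, 20)+(6, 13)]
   so M = (21/2, 33/2)

M = (21/2, 33/2)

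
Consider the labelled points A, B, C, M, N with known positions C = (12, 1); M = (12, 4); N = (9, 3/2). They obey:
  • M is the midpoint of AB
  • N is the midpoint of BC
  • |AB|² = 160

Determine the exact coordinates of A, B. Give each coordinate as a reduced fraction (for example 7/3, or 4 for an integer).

A = (18, 6)
B = (6, 2)

1. B_x = 6  [B = 2·N−C = 2·(9, 3/2)−(12, 1)]
2. B_y = 2  [B = 2·N−C = 2·(9, 3/2)−(12, 1)]
   so B = (6, 2)
3. A_x = 18  [A = 2·M−B = 2·(12, 4)−(6, 2)]
4. A_y = 6  [A = 2·M−B = 2·(12, 4)−(6, 2)]
   so A = (18, 6)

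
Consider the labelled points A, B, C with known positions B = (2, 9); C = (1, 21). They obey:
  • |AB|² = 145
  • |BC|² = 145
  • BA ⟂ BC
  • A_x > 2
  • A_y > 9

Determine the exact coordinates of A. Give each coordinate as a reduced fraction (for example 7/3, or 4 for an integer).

1. A_x = 14  [[BA ⟂ BC ⇒ -1x+12y-106=0] ∩ [|A−(2, 9)|²=145]]
2. A_y = 10  [[BA ⟂ BC ⇒ -1x+12y-106=0] ∩ [|A−(2, 9)|²=145]]
   so A = (14, 10)

A = (14, 10)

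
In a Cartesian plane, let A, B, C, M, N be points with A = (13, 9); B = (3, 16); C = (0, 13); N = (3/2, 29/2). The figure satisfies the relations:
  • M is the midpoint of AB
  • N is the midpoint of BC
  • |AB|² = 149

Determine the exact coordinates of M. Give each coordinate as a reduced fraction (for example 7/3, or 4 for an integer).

1. M_x = 8  [2·M = A+B = (13, 9)+(3, 16)]
2. M_y = 25/2  [2·M = A+B = (13, 9)+(3, 16)]
   so M = (8, 25/2)

M = (8, 25/2)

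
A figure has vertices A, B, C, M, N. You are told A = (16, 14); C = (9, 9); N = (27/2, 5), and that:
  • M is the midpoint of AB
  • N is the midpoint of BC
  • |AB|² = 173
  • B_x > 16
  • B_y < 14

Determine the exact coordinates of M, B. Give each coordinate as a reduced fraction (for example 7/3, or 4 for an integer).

M = (17, 15/2)
B = (18, 1)

1. B_x = 18  [B = 2·N−C = 2·(27/2, 5)−(9, 9)]
2. B_y = 1  [B = 2·N−C = 2·(27/2, 5)−(9, 9)]
   so B = (18, 1)
3. M_x = 17  [2·M = A+B = (16, 14)+(18, 1)]
4. M_y = 15/2  [2·M = A+B = (16, 14)+(18, 1)]
   so M = (17, 15/2)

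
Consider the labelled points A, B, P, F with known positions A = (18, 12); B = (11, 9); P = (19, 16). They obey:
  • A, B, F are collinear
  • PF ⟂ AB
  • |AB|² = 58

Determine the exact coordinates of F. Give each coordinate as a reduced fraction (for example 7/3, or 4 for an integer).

1. F_x = 1177/58  [[A, B, F are collinear ⇒ 3x-7y+30=0] ∩ [PF ⟂ AB ⇒ -7x-3y+181=0]]
2. F_y = 753/58  [[A, B, F are collinear ⇒ 3x-7y+30=0] ∩ [PF ⟂ AB ⇒ -7x-3y+181=0]]
   so F = (1177/58, 753/58)

F = (1177/58, 753/58)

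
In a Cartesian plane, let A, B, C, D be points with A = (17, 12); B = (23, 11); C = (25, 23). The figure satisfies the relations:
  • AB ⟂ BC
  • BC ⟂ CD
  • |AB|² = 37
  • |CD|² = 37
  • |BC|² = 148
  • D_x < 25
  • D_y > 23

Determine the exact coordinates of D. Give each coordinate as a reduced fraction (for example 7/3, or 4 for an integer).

D = (19, 24)

1. D_x = 19  [[BC ⟂ CD ⇒ 2x+12y-326=0] ∩ [|D−(25, 23)|²=37]]
2. D_y = 24  [[BC ⟂ CD ⇒ 2x+12y-326=0] ∩ [|D−(25, 23)|²=37]]
   so D = (19, 24)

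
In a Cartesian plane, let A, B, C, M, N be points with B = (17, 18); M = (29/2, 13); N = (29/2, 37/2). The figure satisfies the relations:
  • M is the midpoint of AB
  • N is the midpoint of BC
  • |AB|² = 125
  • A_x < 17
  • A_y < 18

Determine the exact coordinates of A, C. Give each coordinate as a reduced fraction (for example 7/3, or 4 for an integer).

1. A_x = 12  [A = 2·M−B = 2·(29/2, 13)−(17, 18)]
2. A_y = 8  [A = 2·M−B = 2·(29/2, 13)−(17, 18)]
   so A = (12, 8)
3. C_x = 12  [C = 2·N−B = 2·(29/2, 37/2)−(17, 18)]
4. C_y = 19  [C = 2·N−B = 2·(29/2, 37/2)−(17, 18)]
   so C = (12, 19)

A = (12, 8)
C = (12, 19)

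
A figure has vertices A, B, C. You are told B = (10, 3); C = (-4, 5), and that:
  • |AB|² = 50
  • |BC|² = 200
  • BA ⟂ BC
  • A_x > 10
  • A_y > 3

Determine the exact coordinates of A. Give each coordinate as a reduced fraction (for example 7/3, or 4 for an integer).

A = (11, 10)

1. A_x = 11  [[BA ⟂ BC ⇒ -14x+2y+134=0] ∩ [|A−(10, 3)|²=50]]
2. A_y = 10  [[BA ⟂ BC ⇒ -14x+2y+134=0] ∩ [|A−(10, 3)|²=50]]
   so A = (11, 10)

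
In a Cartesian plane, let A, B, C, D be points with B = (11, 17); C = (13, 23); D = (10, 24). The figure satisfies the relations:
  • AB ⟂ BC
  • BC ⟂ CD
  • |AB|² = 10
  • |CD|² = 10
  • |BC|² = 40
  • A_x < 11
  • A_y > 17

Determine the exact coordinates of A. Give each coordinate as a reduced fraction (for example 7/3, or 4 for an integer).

A = (8, 18)

1. A_x = 8  [[AB ⟂ BC ⇒ -2x-6y+124=0] ∩ [|A−(11, 17)|²=10]]
2. A_y = 18  [[AB ⟂ BC ⇒ -2x-6y+124=0] ∩ [|A−(11, 17)|²=10]]
   so A = (8, 18)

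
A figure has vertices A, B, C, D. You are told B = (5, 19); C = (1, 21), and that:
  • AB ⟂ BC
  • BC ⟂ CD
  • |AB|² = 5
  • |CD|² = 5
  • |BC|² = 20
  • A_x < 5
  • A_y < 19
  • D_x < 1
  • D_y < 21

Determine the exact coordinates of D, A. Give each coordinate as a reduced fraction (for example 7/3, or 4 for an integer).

D = (0, 19)
A = (4, 17)

1. D_x = 0  [[BC ⟂ CD ⇒ -4x+2y-38=0] ∩ [|D−(1, 21)|²=5]]
2. D_y = 19  [[BC ⟂ CD ⇒ -4x+2y-38=0] ∩ [|D−(1, 21)|²=5]]
   so D = (0, 19)
3. A_x = 4  [[AB ⟂ BC ⇒ 4x-2y+18=0] ∩ [|A−(5, 19)|²=5]]
4. A_y = 17  [[AB ⟂ BC ⇒ 4x-2y+18=0] ∩ [|A−(5, 19)|²=5]]
   so A = (4, 17)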